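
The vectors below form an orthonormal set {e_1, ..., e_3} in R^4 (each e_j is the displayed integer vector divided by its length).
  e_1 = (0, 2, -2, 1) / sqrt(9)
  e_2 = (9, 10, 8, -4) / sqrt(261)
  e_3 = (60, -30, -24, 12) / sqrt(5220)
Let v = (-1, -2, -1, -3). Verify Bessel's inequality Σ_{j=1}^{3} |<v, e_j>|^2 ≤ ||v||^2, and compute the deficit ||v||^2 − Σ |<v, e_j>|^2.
Σ |<v, e_j>|^2 = 26/5; ||v||^2 = 15; deficit = 49/5

Write each e_j = u_j / sqrt(<u_j, u_j>) where u_j is the displayed integer vector. Then <v, e_j> = <v, u_j> / sqrt(<u_j, u_j>), so |<v, e_j>|^2 = <v, u_j>^2 / <u_j, u_j>.
Coefficients: <v, e_1> = -5/sqrt(9), <v, e_2> = -25/sqrt(261), <v, e_3> = -12/sqrt(5220).
Square and sum: Σ |<v, e_j>|^2 = 26/5.
Compute ||v||^2 = v·v = 15.
Deficit = 15 − 26/5 = 49/5 ≥ 0, confirming Bessel's inequality. (The deficit equals ||v − Σ <v,e_j> e_j||^2, the squared distance from v to span{e_j}.)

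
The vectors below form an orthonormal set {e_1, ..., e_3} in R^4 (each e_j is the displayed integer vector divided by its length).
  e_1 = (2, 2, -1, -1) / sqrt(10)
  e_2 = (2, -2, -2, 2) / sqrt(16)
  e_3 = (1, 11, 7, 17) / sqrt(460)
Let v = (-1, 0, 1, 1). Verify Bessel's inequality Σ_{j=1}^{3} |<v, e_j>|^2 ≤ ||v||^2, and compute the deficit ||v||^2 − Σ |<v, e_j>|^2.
Σ |<v, e_j>|^2 = 3; ||v||^2 = 3; deficit = 0

Write each e_j = u_j / sqrt(<u_j, u_j>) where u_j is the displayed integer vector. Then <v, e_j> = <v, u_j> / sqrt(<u_j, u_j>), so |<v, e_j>|^2 = <v, u_j>^2 / <u_j, u_j>.
Coefficients: <v, e_1> = -4/sqrt(10), <v, e_2> = -2/sqrt(16), <v, e_3> = 23/sqrt(460).
Square and sum: Σ |<v, e_j>|^2 = 3.
Compute ||v||^2 = v·v = 3.
Deficit = 3 − 3 = 0 ≥ 0, confirming Bessel's inequality. (The deficit equals ||v − Σ <v,e_j> e_j||^2, the squared distance from v to span{e_j}.)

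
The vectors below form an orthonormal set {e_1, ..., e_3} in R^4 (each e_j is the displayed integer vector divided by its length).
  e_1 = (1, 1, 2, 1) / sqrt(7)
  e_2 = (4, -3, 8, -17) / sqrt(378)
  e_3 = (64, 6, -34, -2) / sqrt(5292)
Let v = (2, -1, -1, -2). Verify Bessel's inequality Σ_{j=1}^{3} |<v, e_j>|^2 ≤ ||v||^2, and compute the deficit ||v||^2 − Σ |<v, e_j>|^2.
Σ |<v, e_j>|^2 = 955/98; ||v||^2 = 10; deficit = 25/98

Write each e_j = u_j / sqrt(<u_j, u_j>) where u_j is the displayed integer vector. Then <v, e_j> = <v, u_j> / sqrt(<u_j, u_j>), so |<v, e_j>|^2 = <v, u_j>^2 / <u_j, u_j>.
Coefficients: <v, e_1> = -3/sqrt(7), <v, e_2> = 37/sqrt(378), <v, e_3> = 160/sqrt(5292).
Square and sum: Σ |<v, e_j>|^2 = 955/98.
Compute ||v||^2 = v·v = 10.
Deficit = 10 − 955/98 = 25/98 ≥ 0, confirming Bessel's inequality. (The deficit equals ||v − Σ <v,e_j> e_j||^2, the squared distance from v to span{e_j}.)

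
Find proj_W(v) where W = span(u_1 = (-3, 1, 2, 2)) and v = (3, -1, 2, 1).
proj_W(v) = (2/3, -2/9, -4/9, -4/9)

Set up U = [u_1 | ... | u_1] ∈ R^(4×1). The projector onto W = col(U) is P = U (U^T U)^(-1) U^T.
Compute U^T U =
  [18],
and U^T v = (-4).
Solve U^T U · c = U^T v for the coefficients: c = (-2/9). The projection is proj_W(v) = U c.
Check: (v - proj_W(v)) · u_1 = 0  (should be 0).
Result: proj_W(v) = (2/3, -2/9, -4/9, -4/9).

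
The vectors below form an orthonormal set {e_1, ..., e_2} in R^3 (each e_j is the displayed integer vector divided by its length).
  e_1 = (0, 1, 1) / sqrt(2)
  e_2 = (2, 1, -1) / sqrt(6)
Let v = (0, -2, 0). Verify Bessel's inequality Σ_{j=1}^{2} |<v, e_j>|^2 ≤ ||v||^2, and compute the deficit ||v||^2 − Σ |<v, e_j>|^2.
Σ |<v, e_j>|^2 = 8/3; ||v||^2 = 4; deficit = 4/3

Write each e_j = u_j / sqrt(<u_j, u_j>) where u_j is the displayed integer vector. Then <v, e_j> = <v, u_j> / sqrt(<u_j, u_j>), so |<v, e_j>|^2 = <v, u_j>^2 / <u_j, u_j>.
Coefficients: <v, e_1> = -2/sqrt(2), <v, e_2> = -2/sqrt(6).
Square and sum: Σ |<v, e_j>|^2 = 8/3.
Compute ||v||^2 = v·v = 4.
Deficit = 4 − 8/3 = 4/3 ≥ 0, confirming Bessel's inequality. (The deficit equals ||v − Σ <v,e_j> e_j||^2, the squared distance from v to span{e_j}.)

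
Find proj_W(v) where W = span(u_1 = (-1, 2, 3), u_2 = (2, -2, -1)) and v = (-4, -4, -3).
proj_W(v) = (-4/3, -2/3, -13/3)

Set up U = [u_1 | ... | u_2] ∈ R^(3×2). The projector onto W = col(U) is P = U (U^T U)^(-1) U^T.
Compute U^T U =
  [14, -9]
  [-9, 9],
and U^T v = (-13, 3).
Solve U^T U · c = U^T v for the coefficients: c = (-2, -5/3). The projection is proj_W(v) = U c.
Check: (v - proj_W(v)) · u_1 = 0  (should be 0).
Check: (v - proj_W(v)) · u_2 = 0  (should be 0).
Result: proj_W(v) = (-4/3, -2/3, -13/3).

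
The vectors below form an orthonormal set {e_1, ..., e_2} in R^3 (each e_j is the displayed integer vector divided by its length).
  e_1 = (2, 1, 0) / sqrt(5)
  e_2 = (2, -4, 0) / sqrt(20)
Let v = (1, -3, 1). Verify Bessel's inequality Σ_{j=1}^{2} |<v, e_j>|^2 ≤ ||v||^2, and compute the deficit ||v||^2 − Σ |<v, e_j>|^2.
Σ |<v, e_j>|^2 = 10; ||v||^2 = 11; deficit = 1

Write each e_j = u_j / sqrt(<u_j, u_j>) where u_j is the displayed integer vector. Then <v, e_j> = <v, u_j> / sqrt(<u_j, u_j>), so |<v, e_j>|^2 = <v, u_j>^2 / <u_j, u_j>.
Coefficients: <v, e_1> = -1/sqrt(5), <v, e_2> = 14/sqrt(20).
Square and sum: Σ |<v, e_j>|^2 = 10.
Compute ||v||^2 = v·v = 11.
Deficit = 11 − 10 = 1 ≥ 0, confirming Bessel's inequality. (The deficit equals ||v − Σ <v,e_j> e_j||^2, the squared distance from v to span{e_j}.)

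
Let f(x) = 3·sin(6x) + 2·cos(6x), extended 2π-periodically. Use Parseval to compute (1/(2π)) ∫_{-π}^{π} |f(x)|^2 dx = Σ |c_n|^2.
Σ |c_n|^2 = 13/2

Expand |f|^2 and use orthogonality of {sin(nx), cos(mx)} on [-π, π]:
  ∫_{-π}^{π} sin(nx)^2 dx = π, ∫ cos(mx)^2 dx = π, and cross terms integrate to 0.
So ∫_{-π}^{π} f(x)^2 dx = 3^2 · π + 2^2 · π = (9 + 4)π.
Divide by 2π: (9 + 4)/2 = 13/2.
By Parseval, this equals Σ |c_n|^2.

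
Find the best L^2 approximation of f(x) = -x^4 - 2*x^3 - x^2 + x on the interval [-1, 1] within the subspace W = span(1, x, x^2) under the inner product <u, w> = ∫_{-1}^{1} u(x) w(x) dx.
g(x) = -13*x^2/7 - x/5 + 3/35

The best approximation g ∈ W is the orthogonal projection of f onto W. Writing g = a_0 + a_1 x + a_2 x^2, the coefficients solve the normal equations G · a = b where
  G_{ij} = <φ_i, φ_j> and b_i = <f, φ_i>, with φ_0 = 1, φ_1 = x, φ_2 = x^2.
G =
  [2, 0, 2/3]
  [0, 2/3, 0]
  [2/3, 0, 2/5],
b = (-16/15, -2/15, -24/35).
Solving gives a_0 = 3/35, a_1 = -1/5, a_2 = -13/7, so
  g(x) = -13*x^2/7 - x/5 + 3/35.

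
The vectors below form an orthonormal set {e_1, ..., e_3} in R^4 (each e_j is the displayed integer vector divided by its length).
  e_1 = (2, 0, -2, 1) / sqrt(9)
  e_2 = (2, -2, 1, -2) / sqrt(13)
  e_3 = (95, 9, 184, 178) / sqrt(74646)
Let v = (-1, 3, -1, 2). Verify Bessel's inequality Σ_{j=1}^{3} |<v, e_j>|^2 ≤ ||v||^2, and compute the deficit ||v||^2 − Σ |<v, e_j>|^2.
Σ |<v, e_j>|^2 = 4335/319; ||v||^2 = 15; deficit = 450/319

Write each e_j = u_j / sqrt(<u_j, u_j>) where u_j is the displayed integer vector. Then <v, e_j> = <v, u_j> / sqrt(<u_j, u_j>), so |<v, e_j>|^2 = <v, u_j>^2 / <u_j, u_j>.
Coefficients: <v, e_1> = 2/sqrt(9), <v, e_2> = -13/sqrt(13), <v, e_3> = 104/sqrt(74646).
Square and sum: Σ |<v, e_j>|^2 = 4335/319.
Compute ||v||^2 = v·v = 15.
Deficit = 15 − 4335/319 = 450/319 ≥ 0, confirming Bessel's inequality. (The deficit equals ||v − Σ <v,e_j> e_j||^2, the squared distance from v to span{e_j}.)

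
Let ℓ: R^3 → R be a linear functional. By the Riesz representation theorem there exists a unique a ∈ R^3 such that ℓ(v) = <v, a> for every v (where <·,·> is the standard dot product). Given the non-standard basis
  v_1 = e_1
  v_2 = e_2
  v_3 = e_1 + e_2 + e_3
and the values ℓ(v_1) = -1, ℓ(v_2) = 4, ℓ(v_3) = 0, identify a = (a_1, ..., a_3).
a = (-1, 4, -3)

Write a = (a_1, ..., a_3) in the standard basis. For each basis vector v_i, ℓ(v_i) = <v_i, a> is a linear equation in the a_j's. Collect the n equations into a matrix system V a = ℓ, where row i of V is v_i (expressed in the standard basis). Since V is invertible (lower-triangular with 1s on the diagonal, up to permutation), solve by back-substitution:
  V =
[[1, 0, 0],
 [0, 1, 0],
 [1, 1, 1]]
  V a = (-1, 4, 0)
Solving gives a = (-1, 4, -3).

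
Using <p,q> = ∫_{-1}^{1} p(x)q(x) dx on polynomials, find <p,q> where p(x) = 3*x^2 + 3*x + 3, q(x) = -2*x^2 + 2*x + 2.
<p,q> = 68/5

Expand the product: p(x)·q(x) = -6*x^4 + 6*x^2 + 12*x + 6.
∫_{-1}^{1} of each monomial x^k gives [2/(k+1) if k even, 0 if k odd]. Integrating term-by-term (or equivalently evaluating the antiderivative F(x) = -6*x^5/5 + 2*x^3 + 6*x^2 + 6*x at the endpoints):
  F(1) − F(−1) = 64/5 − (-4/5) = 68/5.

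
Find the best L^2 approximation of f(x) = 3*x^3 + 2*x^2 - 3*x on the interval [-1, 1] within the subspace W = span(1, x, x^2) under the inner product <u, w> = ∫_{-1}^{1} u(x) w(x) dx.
g(x) = 2*x^2 - 6*x/5

The best approximation g ∈ W is the orthogonal projection of f onto W. Writing g = a_0 + a_1 x + a_2 x^2, the coefficients solve the normal equations G · a = b where
  G_{ij} = <φ_i, φ_j> and b_i = <f, φ_i>, with φ_0 = 1, φ_1 = x, φ_2 = x^2.
G =
  [2, 0, 2/3]
  [0, 2/3, 0]
  [2/3, 0, 2/5],
b = (4/3, -4/5, 4/5).
Solving gives a_0 = 0, a_1 = -6/5, a_2 = 2, so
  g(x) = 2*x^2 - 6*x/5.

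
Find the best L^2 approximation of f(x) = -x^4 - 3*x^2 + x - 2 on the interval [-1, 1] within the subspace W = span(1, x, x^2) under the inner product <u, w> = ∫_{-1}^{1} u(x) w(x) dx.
g(x) = -27*x^2/7 + x - 67/35

The best approximation g ∈ W is the orthogonal projection of f onto W. Writing g = a_0 + a_1 x + a_2 x^2, the coefficients solve the normal equations G · a = b where
  G_{ij} = <φ_i, φ_j> and b_i = <f, φ_i>, with φ_0 = 1, φ_1 = x, φ_2 = x^2.
G =
  [2, 0, 2/3]
  [0, 2/3, 0]
  [2/3, 0, 2/5],
b = (-32/5, 2/3, -296/105).
Solving gives a_0 = -67/35, a_1 = 1, a_2 = -27/7, so
  g(x) = -27*x^2/7 + x - 67/35.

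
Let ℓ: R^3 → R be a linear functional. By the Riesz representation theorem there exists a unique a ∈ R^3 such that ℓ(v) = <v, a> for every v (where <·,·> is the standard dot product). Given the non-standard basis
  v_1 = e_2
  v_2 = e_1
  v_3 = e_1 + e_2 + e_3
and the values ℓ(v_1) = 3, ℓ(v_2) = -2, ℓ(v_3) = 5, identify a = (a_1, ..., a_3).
a = (-2, 3, 4)

Write a = (a_1, ..., a_3) in the standard basis. For each basis vector v_i, ℓ(v_i) = <v_i, a> is a linear equation in the a_j's. Collect the n equations into a matrix system V a = ℓ, where row i of V is v_i (expressed in the standard basis). Since V is invertible (lower-triangular with 1s on the diagonal, up to permutation), solve by back-substitution:
  V =
[[0, 1, 0],
 [1, 0, 0],
 [1, 1, 1]]
  V a = (3, -2, 5)
Solving gives a = (-2, 3, 4).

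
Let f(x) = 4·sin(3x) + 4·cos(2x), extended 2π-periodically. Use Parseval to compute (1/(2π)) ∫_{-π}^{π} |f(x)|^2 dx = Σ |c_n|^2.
Σ |c_n|^2 = 16

Expand |f|^2 and use orthogonality of {sin(nx), cos(mx)} on [-π, π]:
  ∫_{-π}^{π} sin(nx)^2 dx = π, ∫ cos(mx)^2 dx = π, and cross terms integrate to 0.
So ∫_{-π}^{π} f(x)^2 dx = 4^2 · π + 4^2 · π = (16 + 16)π.
Divide by 2π: (16 + 16)/2 = 16.
By Parseval, this equals Σ |c_n|^2.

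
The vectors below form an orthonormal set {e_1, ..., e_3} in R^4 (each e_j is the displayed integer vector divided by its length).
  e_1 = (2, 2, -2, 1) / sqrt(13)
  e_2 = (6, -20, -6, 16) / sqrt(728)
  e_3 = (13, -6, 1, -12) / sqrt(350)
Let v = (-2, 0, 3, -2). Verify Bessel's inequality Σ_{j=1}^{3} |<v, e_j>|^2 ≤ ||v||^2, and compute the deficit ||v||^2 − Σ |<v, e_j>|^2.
Σ |<v, e_j>|^2 = 409/25; ||v||^2 = 17; deficit = 16/25

Write each e_j = u_j / sqrt(<u_j, u_j>) where u_j is the displayed integer vector. Then <v, e_j> = <v, u_j> / sqrt(<u_j, u_j>), so |<v, e_j>|^2 = <v, u_j>^2 / <u_j, u_j>.
Coefficients: <v, e_1> = -12/sqrt(13), <v, e_2> = -62/sqrt(728), <v, e_3> = 1/sqrt(350).
Square and sum: Σ |<v, e_j>|^2 = 409/25.
Compute ||v||^2 = v·v = 17.
Deficit = 17 − 409/25 = 16/25 ≥ 0, confirming Bessel's inequality. (The deficit equals ||v − Σ <v,e_j> e_j||^2, the squared distance from v to span{e_j}.)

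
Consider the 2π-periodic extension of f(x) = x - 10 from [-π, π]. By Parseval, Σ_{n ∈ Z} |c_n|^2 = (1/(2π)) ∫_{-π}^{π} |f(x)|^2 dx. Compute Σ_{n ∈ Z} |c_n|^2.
Σ |c_n|^2 = π^2/3 + 100

Expand and integrate term by term over [-π, π]:
  ∫ (x)^2 dx = 1·(2π^3/3); ∫ 2·1·(-10)·x dx = 0 (odd integrand); ∫ (-10)^2 dx = 100·2π.
So (1/(2π)) ∫_{-π}^{π} (x - 10)^2 dx = 1π^2/3 + 100 = π^2/3 + 100.
Parseval ⇒ Σ |c_n|^2 = π^2/3 + 100.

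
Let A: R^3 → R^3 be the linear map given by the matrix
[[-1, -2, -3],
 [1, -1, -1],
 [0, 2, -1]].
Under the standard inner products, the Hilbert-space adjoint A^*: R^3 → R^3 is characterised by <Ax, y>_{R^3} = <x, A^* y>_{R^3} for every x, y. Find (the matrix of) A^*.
A^* = A^T =
[[-1, 1, 0],
 [-2, -1, 2],
 [-3, -1, -1]]

For real matrices with standard dot products, the defining identity <Ax, y> = <x, A^* y> gives (Ax)^T y = x^T (A^*) y, i.e. x^T A^T y = x^T (A^*) y. Since this holds for all x, y, we must have A^* = A^T. Therefore
A^* =
[[-1, 1, 0],
 [-2, -1, 2],
 [-3, -1, -1]].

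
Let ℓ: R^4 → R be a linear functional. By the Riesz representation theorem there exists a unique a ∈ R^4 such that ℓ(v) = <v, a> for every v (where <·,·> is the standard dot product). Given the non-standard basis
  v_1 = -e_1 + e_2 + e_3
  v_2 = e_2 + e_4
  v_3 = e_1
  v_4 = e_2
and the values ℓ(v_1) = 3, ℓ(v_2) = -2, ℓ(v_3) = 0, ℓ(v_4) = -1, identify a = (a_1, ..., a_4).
a = (0, -1, 4, -1)

Write a = (a_1, ..., a_4) in the standard basis. For each basis vector v_i, ℓ(v_i) = <v_i, a> is a linear equation in the a_j's. Collect the n equations into a matrix system V a = ℓ, where row i of V is v_i (expressed in the standard basis). Since V is invertible (lower-triangular with 1s on the diagonal, up to permutation), solve by back-substitution:
  V =
[[-1, 1, 1, 0],
 [0, 1, 0, 1],
 [1, 0, 0, 0],
 [0, 1, 0, 0]]
  V a = (3, -2, 0, -1)
Solving gives a = (0, -1, 4, -1).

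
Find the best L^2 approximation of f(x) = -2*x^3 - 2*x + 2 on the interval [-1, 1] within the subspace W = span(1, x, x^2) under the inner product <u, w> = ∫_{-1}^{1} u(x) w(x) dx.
g(x) = 2 - 16*x/5

The best approximation g ∈ W is the orthogonal projection of f onto W. Writing g = a_0 + a_1 x + a_2 x^2, the coefficients solve the normal equations G · a = b where
  G_{ij} = <φ_i, φ_j> and b_i = <f, φ_i>, with φ_0 = 1, φ_1 = x, φ_2 = x^2.
G =
  [2, 0, 2/3]
  [0, 2/3, 0]
  [2/3, 0, 2/5],
b = (4, -32/15, 4/3).
Solving gives a_0 = 2, a_1 = -16/5, a_2 = 0, so
  g(x) = 2 - 16*x/5.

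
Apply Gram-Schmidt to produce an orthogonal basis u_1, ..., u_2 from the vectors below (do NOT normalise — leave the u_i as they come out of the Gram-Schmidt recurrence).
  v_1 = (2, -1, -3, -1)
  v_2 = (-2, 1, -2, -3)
Orthogonal basis:
  u_1 = (2, -1, -3, -1)
  u_2 = (-38/15, 19/15, -6/5, -41/15)

Apply the Gram-Schmidt recurrence
  u_1 = v_1
  u_i = v_i − Σ_{j<i} ((v_i · u_j) / (u_j · u_j)) · u_j.

Step by step this gives:
  u_1 = (2, -1, -3, -1)
  u_2 = (-38/15, 19/15, -6/5, -41/15)

Orthogonality check:
  u_2 · u_1 = 0 (should be 0)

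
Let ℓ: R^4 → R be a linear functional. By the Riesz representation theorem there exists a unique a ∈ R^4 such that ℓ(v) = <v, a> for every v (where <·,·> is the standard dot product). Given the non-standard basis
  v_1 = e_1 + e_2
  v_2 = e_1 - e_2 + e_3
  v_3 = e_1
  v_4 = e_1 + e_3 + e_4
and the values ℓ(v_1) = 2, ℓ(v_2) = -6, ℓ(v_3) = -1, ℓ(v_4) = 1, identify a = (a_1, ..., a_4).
a = (-1, 3, -2, 4)

Write a = (a_1, ..., a_4) in the standard basis. For each basis vector v_i, ℓ(v_i) = <v_i, a> is a linear equation in the a_j's. Collect the n equations into a matrix system V a = ℓ, where row i of V is v_i (expressed in the standard basis). Since V is invertible (lower-triangular with 1s on the diagonal, up to permutation), solve by back-substitution:
  V =
[[1, 1, 0, 0],
 [1, -1, 1, 0],
 [1, 0, 0, 0],
 [1, 0, 1, 1]]
  V a = (2, -6, -1, 1)
Solving gives a = (-1, 3, -2, 4).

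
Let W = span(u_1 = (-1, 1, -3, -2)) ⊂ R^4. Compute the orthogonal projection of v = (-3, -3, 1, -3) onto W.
proj_W(v) = (-1/5, 1/5, -3/5, -2/5)

Set up U = [u_1 | ... | u_1] ∈ R^(4×1). The projector onto W = col(U) is P = U (U^T U)^(-1) U^T.
Compute U^T U =
  [15],
and U^T v = (3).
Solve U^T U · c = U^T v for the coefficients: c = (1/5). The projection is proj_W(v) = U c.
Check: (v - proj_W(v)) · u_1 = 0  (should be 0).
Result: proj_W(v) = (-1/5, 1/5, -3/5, -2/5).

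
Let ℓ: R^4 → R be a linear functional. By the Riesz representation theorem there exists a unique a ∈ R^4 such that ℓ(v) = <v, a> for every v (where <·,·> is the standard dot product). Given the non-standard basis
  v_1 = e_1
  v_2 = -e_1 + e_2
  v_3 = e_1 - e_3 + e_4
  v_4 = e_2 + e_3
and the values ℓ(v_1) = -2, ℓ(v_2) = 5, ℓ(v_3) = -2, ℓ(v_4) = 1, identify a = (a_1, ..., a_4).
a = (-2, 3, -2, -2)

Write a = (a_1, ..., a_4) in the standard basis. For each basis vector v_i, ℓ(v_i) = <v_i, a> is a linear equation in the a_j's. Collect the n equations into a matrix system V a = ℓ, where row i of V is v_i (expressed in the standard basis). Since V is invertible (lower-triangular with 1s on the diagonal, up to permutation), solve by back-substitution:
  V =
[[1, 0, 0, 0],
 [-1, 1, 0, 0],
 [1, 0, -1, 1],
 [0, 1, 1, 0]]
  V a = (-2, 5, -2, 1)
Solving gives a = (-2, 3, -2, -2).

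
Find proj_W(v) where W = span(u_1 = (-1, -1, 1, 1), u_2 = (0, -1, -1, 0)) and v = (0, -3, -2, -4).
proj_W(v) = (3/4, -7/4, -13/4, -3/4)

Set up U = [u_1 | ... | u_2] ∈ R^(4×2). The projector onto W = col(U) is P = U (U^T U)^(-1) U^T.
Compute U^T U =
  [4, 0]
  [0, 2],
and U^T v = (-3, 5).
Solve U^T U · c = U^T v for the coefficients: c = (-3/4, 5/2). The projection is proj_W(v) = U c.
Check: (v - proj_W(v)) · u_1 = 0  (should be 0).
Check: (v - proj_W(v)) · u_2 = 0  (should be 0).
Result: proj_W(v) = (3/4, -7/4, -13/4, -3/4).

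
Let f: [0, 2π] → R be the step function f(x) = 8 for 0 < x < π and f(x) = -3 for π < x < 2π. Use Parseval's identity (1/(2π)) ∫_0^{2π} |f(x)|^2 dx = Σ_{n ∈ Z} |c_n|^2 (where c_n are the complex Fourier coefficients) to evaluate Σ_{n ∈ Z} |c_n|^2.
Σ |c_n|^2 = 73/2

Parseval equates the L^2 energy of f (normalised by 1/(2π)) with the ℓ^2 sum of its Fourier coefficients: (1/(2π)) ∫_0^{2π} |f|^2 = Σ |c_n|^2.
Compute the left side: (1/(2π)) [∫_0^π 8^2 dx + ∫_π^{2π} (-3)^2 dx] = (1/(2π)) · (64π + 9π) = (64 + 9)/2 = 73/2.
So Σ_{n ∈ Z} |c_n|^2 = 73/2.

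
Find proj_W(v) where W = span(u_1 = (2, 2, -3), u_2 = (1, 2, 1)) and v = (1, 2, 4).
proj_W(v) = (15/31, 72/31, 120/31)

Set up U = [u_1 | ... | u_2] ∈ R^(3×2). The projector onto W = col(U) is P = U (U^T U)^(-1) U^T.
Compute U^T U =
  [17, 3]
  [3, 6],
and U^T v = (-6, 9).
Solve U^T U · c = U^T v for the coefficients: c = (-21/31, 57/31). The projection is proj_W(v) = U c.
Check: (v - proj_W(v)) · u_1 = 0  (should be 0).
Check: (v - proj_W(v)) · u_2 = 0  (should be 0).
Result: proj_W(v) = (15/31, 72/31, 120/31).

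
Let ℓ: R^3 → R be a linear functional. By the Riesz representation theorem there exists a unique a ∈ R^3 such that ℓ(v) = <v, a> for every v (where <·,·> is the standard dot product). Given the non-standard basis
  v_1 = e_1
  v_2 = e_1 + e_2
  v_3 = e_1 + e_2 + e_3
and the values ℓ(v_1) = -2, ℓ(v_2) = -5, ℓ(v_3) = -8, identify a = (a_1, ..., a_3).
a = (-2, -3, -3)

Write a = (a_1, ..., a_3) in the standard basis. For each basis vector v_i, ℓ(v_i) = <v_i, a> is a linear equation in the a_j's. Collect the n equations into a matrix system V a = ℓ, where row i of V is v_i (expressed in the standard basis). Since V is invertible (lower-triangular with 1s on the diagonal, up to permutation), solve by back-substitution:
  V =
[[1, 0, 0],
 [1, 1, 0],
 [1, 1, 1]]
  V a = (-2, -5, -8)
Solving gives a = (-2, -3, -3).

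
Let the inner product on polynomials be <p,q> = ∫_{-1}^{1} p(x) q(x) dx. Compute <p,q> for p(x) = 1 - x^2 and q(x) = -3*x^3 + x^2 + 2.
<p,q> = 44/15

Expand the product: p(x)·q(x) = 3*x^5 - x^4 - 3*x^3 - x^2 + 2.
∫_{-1}^{1} of each monomial x^k gives [2/(k+1) if k even, 0 if k odd]. Integrating term-by-term (or equivalently evaluating the antiderivative F(x) = x^6/2 - x^5/5 - 3*x^4/4 - x^3/3 + 2*x at the endpoints):
  F(1) − F(−1) = 73/60 − (-103/60) = 44/15.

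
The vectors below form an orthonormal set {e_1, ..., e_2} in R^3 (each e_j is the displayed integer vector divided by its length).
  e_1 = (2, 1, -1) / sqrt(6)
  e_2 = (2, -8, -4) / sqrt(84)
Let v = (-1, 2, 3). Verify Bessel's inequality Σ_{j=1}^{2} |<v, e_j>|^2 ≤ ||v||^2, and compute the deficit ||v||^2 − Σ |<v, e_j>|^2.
Σ |<v, e_j>|^2 = 171/14; ||v||^2 = 14; deficit = 25/14

Write each e_j = u_j / sqrt(<u_j, u_j>) where u_j is the displayed integer vector. Then <v, e_j> = <v, u_j> / sqrt(<u_j, u_j>), so |<v, e_j>|^2 = <v, u_j>^2 / <u_j, u_j>.
Coefficients: <v, e_1> = -3/sqrt(6), <v, e_2> = -30/sqrt(84).
Square and sum: Σ |<v, e_j>|^2 = 171/14.
Compute ||v||^2 = v·v = 14.
Deficit = 14 − 171/14 = 25/14 ≥ 0, confirming Bessel's inequality. (The deficit equals ||v − Σ <v,e_j> e_j||^2, the squared distance from v to span{e_j}.)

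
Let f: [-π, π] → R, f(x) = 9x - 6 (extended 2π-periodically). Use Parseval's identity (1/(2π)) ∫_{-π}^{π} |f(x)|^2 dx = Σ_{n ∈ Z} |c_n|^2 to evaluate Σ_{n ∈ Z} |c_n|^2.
Σ |c_n|^2 = 27π^2 + 36

Expand and integrate term by term over [-π, π]:
  ∫ (9x)^2 dx = 81·(2π^3/3); ∫ 2·9·(-6)·x dx = 0 (odd integrand); ∫ (-6)^2 dx = 36·2π.
So (1/(2π)) ∫_{-π}^{π} (9x - 6)^2 dx = 81π^2/3 + 36 = 27π^2 + 36.
Parseval ⇒ Σ |c_n|^2 = 27π^2 + 36.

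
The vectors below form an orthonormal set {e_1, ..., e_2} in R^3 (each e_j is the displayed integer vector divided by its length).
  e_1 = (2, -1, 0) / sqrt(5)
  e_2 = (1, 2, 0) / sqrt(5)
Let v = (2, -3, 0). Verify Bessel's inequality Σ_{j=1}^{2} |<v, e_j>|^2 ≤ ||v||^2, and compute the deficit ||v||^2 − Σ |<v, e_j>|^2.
Σ |<v, e_j>|^2 = 13; ||v||^2 = 13; deficit = 0

Write each e_j = u_j / sqrt(<u_j, u_j>) where u_j is the displayed integer vector. Then <v, e_j> = <v, u_j> / sqrt(<u_j, u_j>), so |<v, e_j>|^2 = <v, u_j>^2 / <u_j, u_j>.
Coefficients: <v, e_1> = 7/sqrt(5), <v, e_2> = -4/sqrt(5).
Square and sum: Σ |<v, e_j>|^2 = 13.
Compute ||v||^2 = v·v = 13.
Deficit = 13 − 13 = 0 ≥ 0, confirming Bessel's inequality. (The deficit equals ||v − Σ <v,e_j> e_j||^2, the squared distance from v to span{e_j}.)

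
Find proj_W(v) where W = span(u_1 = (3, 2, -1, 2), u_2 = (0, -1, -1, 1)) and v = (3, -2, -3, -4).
proj_W(v) = (-3/53, -20/53, -17/53, 16/53)

Set up U = [u_1 | ... | u_2] ∈ R^(4×2). The projector onto W = col(U) is P = U (U^T U)^(-1) U^T.
Compute U^T U =
  [18, 1]
  [1, 3],
and U^T v = (0, 1).
Solve U^T U · c = U^T v for the coefficients: c = (-1/53, 18/53). The projection is proj_W(v) = U c.
Check: (v - proj_W(v)) · u_1 = 0  (should be 0).
Check: (v - proj_W(v)) · u_2 = 0  (should be 0).
Result: proj_W(v) = (-3/53, -20/53, -17/53, 16/53).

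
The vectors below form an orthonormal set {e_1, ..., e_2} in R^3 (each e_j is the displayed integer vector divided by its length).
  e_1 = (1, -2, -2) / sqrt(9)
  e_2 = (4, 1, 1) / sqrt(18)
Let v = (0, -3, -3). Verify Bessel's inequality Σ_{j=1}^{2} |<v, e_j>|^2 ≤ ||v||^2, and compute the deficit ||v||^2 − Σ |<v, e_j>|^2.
Σ |<v, e_j>|^2 = 18; ||v||^2 = 18; deficit = 0

Write each e_j = u_j / sqrt(<u_j, u_j>) where u_j is the displayed integer vector. Then <v, e_j> = <v, u_j> / sqrt(<u_j, u_j>), so |<v, e_j>|^2 = <v, u_j>^2 / <u_j, u_j>.
Coefficients: <v, e_1> = 12/sqrt(9), <v, e_2> = -6/sqrt(18).
Square and sum: Σ |<v, e_j>|^2 = 18.
Compute ||v||^2 = v·v = 18.
Deficit = 18 − 18 = 0 ≥ 0, confirming Bessel's inequality. (The deficit equals ||v − Σ <v,e_j> e_j||^2, the squared distance from v to span{e_j}.)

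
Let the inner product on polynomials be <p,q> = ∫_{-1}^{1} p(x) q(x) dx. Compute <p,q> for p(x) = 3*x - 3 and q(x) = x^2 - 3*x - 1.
<p,q> = -2

Expand the product: p(x)·q(x) = 3*x^3 - 12*x^2 + 6*x + 3.
∫_{-1}^{1} of each monomial x^k gives [2/(k+1) if k even, 0 if k odd]. Integrating term-by-term (or equivalently evaluating the antiderivative F(x) = 3*x^4/4 - 4*x^3 + 3*x^2 + 3*x at the endpoints):
  F(1) − F(−1) = 11/4 − (19/4) = -2.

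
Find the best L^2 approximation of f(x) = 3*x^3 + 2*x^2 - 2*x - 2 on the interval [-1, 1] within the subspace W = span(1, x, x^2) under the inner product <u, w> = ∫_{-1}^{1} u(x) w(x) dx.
g(x) = 2*x^2 - x/5 - 2

The best approximation g ∈ W is the orthogonal projection of f onto W. Writing g = a_0 + a_1 x + a_2 x^2, the coefficients solve the normal equations G · a = b where
  G_{ij} = <φ_i, φ_j> and b_i = <f, φ_i>, with φ_0 = 1, φ_1 = x, φ_2 = x^2.
G =
  [2, 0, 2/3]
  [0, 2/3, 0]
  [2/3, 0, 2/5],
b = (-8/3, -2/15, -8/15).
Solving gives a_0 = -2, a_1 = -1/5, a_2 = 2, so
  g(x) = 2*x^2 - x/5 - 2.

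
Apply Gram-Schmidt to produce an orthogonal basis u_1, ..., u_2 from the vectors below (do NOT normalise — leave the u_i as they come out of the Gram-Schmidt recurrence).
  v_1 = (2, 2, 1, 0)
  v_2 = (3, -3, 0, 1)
Orthogonal basis:
  u_1 = (2, 2, 1, 0)
  u_2 = (3, -3, 0, 1)

Apply the Gram-Schmidt recurrence
  u_1 = v_1
  u_i = v_i − Σ_{j<i} ((v_i · u_j) / (u_j · u_j)) · u_j.

Step by step this gives:
  u_1 = (2, 2, 1, 0)
  u_2 = (3, -3, 0, 1)

Orthogonality check:
  u_2 · u_1 = 0 (should be 0)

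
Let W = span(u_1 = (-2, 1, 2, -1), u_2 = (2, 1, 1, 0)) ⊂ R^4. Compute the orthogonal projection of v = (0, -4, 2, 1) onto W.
proj_W(v) = (-26/59, -29/59, -37/59, 8/59)

Set up U = [u_1 | ... | u_2] ∈ R^(4×2). The projector onto W = col(U) is P = U (U^T U)^(-1) U^T.
Compute U^T U =
  [10, -1]
  [-1, 6],
and U^T v = (-1, -2).
Solve U^T U · c = U^T v for the coefficients: c = (-8/59, -21/59). The projection is proj_W(v) = U c.
Check: (v - proj_W(v)) · u_1 = 0  (should be 0).
Check: (v - proj_W(v)) · u_2 = 0  (should be 0).
Result: proj_W(v) = (-26/59, -29/59, -37/59, 8/59).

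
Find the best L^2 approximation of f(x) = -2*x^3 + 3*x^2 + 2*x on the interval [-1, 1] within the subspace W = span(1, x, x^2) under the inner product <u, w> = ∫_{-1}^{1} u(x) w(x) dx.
g(x) = 3*x^2 + 4*x/5

The best approximation g ∈ W is the orthogonal projection of f onto W. Writing g = a_0 + a_1 x + a_2 x^2, the coefficients solve the normal equations G · a = b where
  G_{ij} = <φ_i, φ_j> and b_i = <f, φ_i>, with φ_0 = 1, φ_1 = x, φ_2 = x^2.
G =
  [2, 0, 2/3]
  [0, 2/3, 0]
  [2/3, 0, 2/5],
b = (2, 8/15, 6/5).
Solving gives a_0 = 0, a_1 = 4/5, a_2 = 3, so
  g(x) = 3*x^2 + 4*x/5.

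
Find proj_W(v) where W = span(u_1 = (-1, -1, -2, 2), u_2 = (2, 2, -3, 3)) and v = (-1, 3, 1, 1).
proj_W(v) = (1, 1, 0, 0)

Set up U = [u_1 | ... | u_2] ∈ R^(4×2). The projector onto W = col(U) is P = U (U^T U)^(-1) U^T.
Compute U^T U =
  [10, 8]
  [8, 26],
and U^T v = (-2, 4).
Solve U^T U · c = U^T v for the coefficients: c = (-3/7, 2/7). The projection is proj_W(v) = U c.
Check: (v - proj_W(v)) · u_1 = 0  (should be 0).
Check: (v - proj_W(v)) · u_2 = 0  (should be 0).
Result: proj_W(v) = (1, 1, 0, 0).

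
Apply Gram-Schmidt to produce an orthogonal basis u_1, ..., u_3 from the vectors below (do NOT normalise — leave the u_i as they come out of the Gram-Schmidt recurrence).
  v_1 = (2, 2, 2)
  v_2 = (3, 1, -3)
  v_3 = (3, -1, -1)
Orthogonal basis:
  u_1 = (2, 2, 2)
  u_2 = (8/3, 2/3, -10/3)
  u_3 = (8/7, -12/7, 4/7)

Apply the Gram-Schmidt recurrence
  u_1 = v_1
  u_i = v_i − Σ_{j<i} ((v_i · u_j) / (u_j · u_j)) · u_j.

Step by step this gives:
  u_1 = (2, 2, 2)
  u_2 = (8/3, 2/3, -10/3)
  u_3 = (8/7, -12/7, 4/7)

Orthogonality check:
  u_2 · u_1 = 0 (should be 0)
  u_3 · u_1 = 0 (should be 0)
  u_3 · u_2 = 0 (should be 0)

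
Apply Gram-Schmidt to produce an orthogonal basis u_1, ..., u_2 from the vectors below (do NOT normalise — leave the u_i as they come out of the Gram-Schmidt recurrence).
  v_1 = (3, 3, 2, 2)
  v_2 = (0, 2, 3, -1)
Orthogonal basis:
  u_1 = (3, 3, 2, 2)
  u_2 = (-15/13, 11/13, 29/13, -23/13)

Apply the Gram-Schmidt recurrence
  u_1 = v_1
  u_i = v_i − Σ_{j<i} ((v_i · u_j) / (u_j · u_j)) · u_j.

Step by step this gives:
  u_1 = (3, 3, 2, 2)
  u_2 = (-15/13, 11/13, 29/13, -23/13)

Orthogonality check:
  u_2 · u_1 = 0 (should be 0)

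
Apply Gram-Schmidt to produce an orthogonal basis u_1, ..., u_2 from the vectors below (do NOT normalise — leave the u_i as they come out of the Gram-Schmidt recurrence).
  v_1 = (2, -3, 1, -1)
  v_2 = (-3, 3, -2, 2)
Orthogonal basis:
  u_1 = (2, -3, 1, -1)
  u_2 = (-7/15, -4/5, -11/15, 11/15)

Apply the Gram-Schmidt recurrence
  u_1 = v_1
  u_i = v_i − Σ_{j<i} ((v_i · u_j) / (u_j · u_j)) · u_j.

Step by step this gives:
  u_1 = (2, -3, 1, -1)
  u_2 = (-7/15, -4/5, -11/15, 11/15)

Orthogonality check:
  u_2 · u_1 = 0 (should be 0)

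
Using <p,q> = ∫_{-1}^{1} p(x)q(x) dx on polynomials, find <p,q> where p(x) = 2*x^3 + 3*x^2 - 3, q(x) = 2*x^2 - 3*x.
<p,q> = -4

Expand the product: p(x)·q(x) = 4*x^5 - 9*x^3 - 6*x^2 + 9*x.
∫_{-1}^{1} of each monomial x^k gives [2/(k+1) if k even, 0 if k odd]. Integrating term-by-term (or equivalently evaluating the antiderivative F(x) = 2*x^6/3 - 9*x^4/4 - 2*x^3 + 9*x^2/2 at the endpoints):
  F(1) − F(−1) = 11/12 − (59/12) = -4.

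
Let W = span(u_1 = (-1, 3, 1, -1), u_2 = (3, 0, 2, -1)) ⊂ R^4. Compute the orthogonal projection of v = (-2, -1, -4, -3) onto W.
proj_W(v) = (-46/21, -1/2, -73/42, 20/21)

Set up U = [u_1 | ... | u_2] ∈ R^(4×2). The projector onto W = col(U) is P = U (U^T U)^(-1) U^T.
Compute U^T U =
  [12, 0]
  [0, 14],
and U^T v = (-2, -11).
Solve U^T U · c = U^T v for the coefficients: c = (-1/6, -11/14). The projection is proj_W(v) = U c.
Check: (v - proj_W(v)) · u_1 = 0  (should be 0).
Check: (v - proj_W(v)) · u_2 = 0  (should be 0).
Result: proj_W(v) = (-46/21, -1/2, -73/42, 20/21).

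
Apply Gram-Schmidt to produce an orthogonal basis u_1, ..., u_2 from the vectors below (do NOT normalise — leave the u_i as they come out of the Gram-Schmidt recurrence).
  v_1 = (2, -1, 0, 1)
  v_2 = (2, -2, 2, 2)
Orthogonal basis:
  u_1 = (2, -1, 0, 1)
  u_2 = (-2/3, -2/3, 2, 2/3)

Apply the Gram-Schmidt recurrence
  u_1 = v_1
  u_i = v_i − Σ_{j<i} ((v_i · u_j) / (u_j · u_j)) · u_j.

Step by step this gives:
  u_1 = (2, -1, 0, 1)
  u_2 = (-2/3, -2/3, 2, 2/3)

Orthogonality check:
  u_2 · u_1 = 0 (should be 0)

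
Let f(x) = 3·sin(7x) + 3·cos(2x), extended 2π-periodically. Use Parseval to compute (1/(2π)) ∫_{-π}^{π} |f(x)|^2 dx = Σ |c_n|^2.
Σ |c_n|^2 = 9

Expand |f|^2 and use orthogonality of {sin(nx), cos(mx)} on [-π, π]:
  ∫_{-π}^{π} sin(nx)^2 dx = π, ∫ cos(mx)^2 dx = π, and cross terms integrate to 0.
So ∫_{-π}^{π} f(x)^2 dx = 3^2 · π + 3^2 · π = (9 + 9)π.
Divide by 2π: (9 + 9)/2 = 9.
By Parseval, this equals Σ |c_n|^2.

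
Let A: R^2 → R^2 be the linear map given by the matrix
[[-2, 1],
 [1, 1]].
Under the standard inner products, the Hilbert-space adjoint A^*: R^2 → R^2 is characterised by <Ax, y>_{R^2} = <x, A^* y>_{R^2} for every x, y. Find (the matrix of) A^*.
A^* = A^T =
[[-2, 1],
 [1, 1]]

For real matrices with standard dot products, the defining identity <Ax, y> = <x, A^* y> gives (Ax)^T y = x^T (A^*) y, i.e. x^T A^T y = x^T (A^*) y. Since this holds for all x, y, we must have A^* = A^T. Therefore
A^* =
[[-2, 1],
 [1, 1]].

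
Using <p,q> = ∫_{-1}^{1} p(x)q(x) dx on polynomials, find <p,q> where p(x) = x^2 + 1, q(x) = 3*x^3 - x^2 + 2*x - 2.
<p,q> = -32/5

Expand the product: p(x)·q(x) = 3*x^5 - x^4 + 5*x^3 - 3*x^2 + 2*x - 2.
∫_{-1}^{1} of each monomial x^k gives [2/(k+1) if k even, 0 if k odd]. Integrating term-by-term (or equivalently evaluating the antiderivative F(x) = x^6/2 - x^5/5 + 5*x^4/4 - x^3 + x^2 - 2*x at the endpoints):
  F(1) − F(−1) = -9/20 − (119/20) = -32/5.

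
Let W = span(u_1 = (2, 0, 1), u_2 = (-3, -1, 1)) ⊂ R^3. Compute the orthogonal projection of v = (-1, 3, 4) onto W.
proj_W(v) = (-1/5, -1, 12/5)

Set up U = [u_1 | ... | u_2] ∈ R^(3×2). The projector onto W = col(U) is P = U (U^T U)^(-1) U^T.
Compute U^T U =
  [5, -5]
  [-5, 11],
and U^T v = (2, 4).
Solve U^T U · c = U^T v for the coefficients: c = (7/5, 1). The projection is proj_W(v) = U c.
Check: (v - proj_W(v)) · u_1 = 0  (should be 0).
Check: (v - proj_W(v)) · u_2 = 0  (should be 0).
Result: proj_W(v) = (-1/5, -1, 12/5).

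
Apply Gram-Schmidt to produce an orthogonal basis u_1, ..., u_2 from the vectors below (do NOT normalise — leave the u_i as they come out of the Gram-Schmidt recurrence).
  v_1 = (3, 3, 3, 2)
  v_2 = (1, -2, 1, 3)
Orthogonal basis:
  u_1 = (3, 3, 3, 2)
  u_2 = (13/31, -80/31, 13/31, 81/31)

Apply the Gram-Schmidt recurrence
  u_1 = v_1
  u_i = v_i − Σ_{j<i} ((v_i · u_j) / (u_j · u_j)) · u_j.

Step by step this gives:
  u_1 = (3, 3, 3, 2)
  u_2 = (13/31, -80/31, 13/31, 81/31)

Orthogonality check:
  u_2 · u_1 = 0 (should be 0)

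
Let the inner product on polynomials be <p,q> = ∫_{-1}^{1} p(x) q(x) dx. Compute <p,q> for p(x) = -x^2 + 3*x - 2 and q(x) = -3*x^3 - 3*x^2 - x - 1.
<p,q> = 64/15

Expand the product: p(x)·q(x) = 3*x^5 - 6*x^4 - 2*x^3 + 4*x^2 - x + 2.
∫_{-1}^{1} of each monomial x^k gives [2/(k+1) if k even, 0 if k odd]. Integrating term-by-term (or equivalently evaluating the antiderivative F(x) = x^6/2 - 6*x^5/5 - x^4/2 + 4*x^3/3 - x^2/2 + 2*x at the endpoints):
  F(1) − F(−1) = 49/30 − (-79/30) = 64/15.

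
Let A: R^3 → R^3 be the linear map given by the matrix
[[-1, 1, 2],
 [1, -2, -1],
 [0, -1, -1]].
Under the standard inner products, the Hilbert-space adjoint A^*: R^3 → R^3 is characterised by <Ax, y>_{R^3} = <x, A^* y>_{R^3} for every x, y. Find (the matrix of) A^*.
A^* = A^T =
[[-1, 1, 0],
 [1, -2, -1],
 [2, -1, -1]]

For real matrices with standard dot products, the defining identity <Ax, y> = <x, A^* y> gives (Ax)^T y = x^T (A^*) y, i.e. x^T A^T y = x^T (A^*) y. Since this holds for all x, y, we must have A^* = A^T. Therefore
A^* =
[[-1, 1, 0],
 [1, -2, -1],
 [2, -1, -1]].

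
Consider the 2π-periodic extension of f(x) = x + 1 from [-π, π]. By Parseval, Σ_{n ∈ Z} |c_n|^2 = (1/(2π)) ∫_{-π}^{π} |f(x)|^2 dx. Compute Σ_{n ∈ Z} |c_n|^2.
Σ |c_n|^2 = π^2/3 + 1

Expand and integrate term by term over [-π, π]:
  ∫ (x)^2 dx = 1·(2π^3/3); ∫ 2·1·(1)·x dx = 0 (odd integrand); ∫ 1^2 dx = 1·2π.
So (1/(2π)) ∫_{-π}^{π} (x + 1)^2 dx = 1π^2/3 + 1 = π^2/3 + 1.
Parseval ⇒ Σ |c_n|^2 = π^2/3 + 1.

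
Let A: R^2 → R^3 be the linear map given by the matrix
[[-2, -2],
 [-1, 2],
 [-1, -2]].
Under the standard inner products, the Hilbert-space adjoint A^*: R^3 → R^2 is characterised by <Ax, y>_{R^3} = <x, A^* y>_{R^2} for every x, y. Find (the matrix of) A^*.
A^* = A^T =
[[-2, -1, -1],
 [-2, 2, -2]]

For real matrices with standard dot products, the defining identity <Ax, y> = <x, A^* y> gives (Ax)^T y = x^T (A^*) y, i.e. x^T A^T y = x^T (A^*) y. Since this holds for all x, y, we must have A^* = A^T. Therefore
A^* =
[[-2, -1, -1],
 [-2, 2, -2]].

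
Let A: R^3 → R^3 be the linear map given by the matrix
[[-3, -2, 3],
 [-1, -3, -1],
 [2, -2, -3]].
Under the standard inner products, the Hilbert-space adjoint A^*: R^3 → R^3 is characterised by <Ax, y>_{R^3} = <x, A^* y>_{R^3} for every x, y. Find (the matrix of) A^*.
A^* = A^T =
[[-3, -1, 2],
 [-2, -3, -2],
 [3, -1, -3]]

For real matrices with standard dot products, the defining identity <Ax, y> = <x, A^* y> gives (Ax)^T y = x^T (A^*) y, i.e. x^T A^T y = x^T (A^*) y. Since this holds for all x, y, we must have A^* = A^T. Therefore
A^* =
[[-3, -1, 2],
 [-2, -3, -2],
 [3, -1, -3]].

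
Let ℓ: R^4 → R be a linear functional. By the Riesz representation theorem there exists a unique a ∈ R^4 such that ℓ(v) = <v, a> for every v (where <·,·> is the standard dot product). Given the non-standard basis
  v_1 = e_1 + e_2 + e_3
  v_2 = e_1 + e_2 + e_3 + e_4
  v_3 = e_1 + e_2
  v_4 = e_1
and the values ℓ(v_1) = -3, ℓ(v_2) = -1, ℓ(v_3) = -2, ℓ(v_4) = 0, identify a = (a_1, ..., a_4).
a = (0, -2, -1, 2)

Write a = (a_1, ..., a_4) in the standard basis. For each basis vector v_i, ℓ(v_i) = <v_i, a> is a linear equation in the a_j's. Collect the n equations into a matrix system V a = ℓ, where row i of V is v_i (expressed in the standard basis). Since V is invertible (lower-triangular with 1s on the diagonal, up to permutation), solve by back-substitution:
  V =
[[1, 1, 1, 0],
 [1, 1, 1, 1],
 [1, 1, 0, 0],
 [1, 0, 0, 0]]
  V a = (-3, -1, -2, 0)
Solving gives a = (0, -2, -1, 2).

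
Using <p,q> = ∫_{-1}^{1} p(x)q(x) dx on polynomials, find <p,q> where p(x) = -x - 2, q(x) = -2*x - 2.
<p,q> = 28/3

Expand the product: p(x)·q(x) = 2*x^2 + 6*x + 4.
∫_{-1}^{1} of each monomial x^k gives [2/(k+1) if k even, 0 if k odd]. Integrating term-by-term (or equivalently evaluating the antiderivative F(x) = 2*x^3/3 + 3*x^2 + 4*x at the endpoints):
  F(1) − F(−1) = 23/3 − (-5/3) = 28/3.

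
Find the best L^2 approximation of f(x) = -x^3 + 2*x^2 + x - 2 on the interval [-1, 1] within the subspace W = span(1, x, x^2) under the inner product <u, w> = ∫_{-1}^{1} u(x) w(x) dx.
g(x) = 2*x^2 + 2*x/5 - 2

The best approximation g ∈ W is the orthogonal projection of f onto W. Writing g = a_0 + a_1 x + a_2 x^2, the coefficients solve the normal equations G · a = b where
  G_{ij} = <φ_i, φ_j> and b_i = <f, φ_i>, with φ_0 = 1, φ_1 = x, φ_2 = x^2.
G =
  [2, 0, 2/3]
  [0, 2/3, 0]
  [2/3, 0, 2/5],
b = (-8/3, 4/15, -8/15).
Solving gives a_0 = -2, a_1 = 2/5, a_2 = 2, so
  g(x) = 2*x^2 + 2*x/5 - 2.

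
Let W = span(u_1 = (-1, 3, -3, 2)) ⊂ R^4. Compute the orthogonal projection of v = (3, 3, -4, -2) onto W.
proj_W(v) = (-14/23, 42/23, -42/23, 28/23)

Set up U = [u_1 | ... | u_1] ∈ R^(4×1). The projector onto W = col(U) is P = U (U^T U)^(-1) U^T.
Compute U^T U =
  [23],
and U^T v = (14).
Solve U^T U · c = U^T v for the coefficients: c = (14/23). The projection is proj_W(v) = U c.
Check: (v - proj_W(v)) · u_1 = 0  (should be 0).
Result: proj_W(v) = (-14/23, 42/23, -42/23, 28/23).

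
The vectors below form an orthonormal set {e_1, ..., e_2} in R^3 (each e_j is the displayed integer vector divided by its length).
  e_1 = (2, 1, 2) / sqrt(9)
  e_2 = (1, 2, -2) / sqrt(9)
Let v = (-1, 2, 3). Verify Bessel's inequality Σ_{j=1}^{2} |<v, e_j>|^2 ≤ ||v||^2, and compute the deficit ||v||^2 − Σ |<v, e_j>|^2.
Σ |<v, e_j>|^2 = 5; ||v||^2 = 14; deficit = 9

Write each e_j = u_j / sqrt(<u_j, u_j>) where u_j is the displayed integer vector. Then <v, e_j> = <v, u_j> / sqrt(<u_j, u_j>), so |<v, e_j>|^2 = <v, u_j>^2 / <u_j, u_j>.
Coefficients: <v, e_1> = 6/sqrt(9), <v, e_2> = -3/sqrt(9).
Square and sum: Σ |<v, e_j>|^2 = 5.
Compute ||v||^2 = v·v = 14.
Deficit = 14 − 5 = 9 ≥ 0, confirming Bessel's inequality. (The deficit equals ||v − Σ <v,e_j> e_j||^2, the squared distance from v to span{e_j}.)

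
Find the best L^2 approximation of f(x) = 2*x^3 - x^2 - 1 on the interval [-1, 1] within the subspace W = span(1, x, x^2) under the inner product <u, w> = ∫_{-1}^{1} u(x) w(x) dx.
g(x) = -x^2 + 6*x/5 - 1

The best approximation g ∈ W is the orthogonal projection of f onto W. Writing g = a_0 + a_1 x + a_2 x^2, the coefficients solve the normal equations G · a = b where
  G_{ij} = <φ_i, φ_j> and b_i = <f, φ_i>, with φ_0 = 1, φ_1 = x, φ_2 = x^2.
G =
  [2, 0, 2/3]
  [0, 2/3, 0]
  [2/3, 0, 2/5],
b = (-8/3, 4/5, -16/15).
Solving gives a_0 = -1, a_1 = 6/5, a_2 = -1, so
  g(x) = -x^2 + 6*x/5 - 1.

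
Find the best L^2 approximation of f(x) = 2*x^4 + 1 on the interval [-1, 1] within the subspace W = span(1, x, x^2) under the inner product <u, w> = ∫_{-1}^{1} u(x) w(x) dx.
g(x) = 12*x^2/7 + 29/35

The best approximation g ∈ W is the orthogonal projection of f onto W. Writing g = a_0 + a_1 x + a_2 x^2, the coefficients solve the normal equations G · a = b where
  G_{ij} = <φ_i, φ_j> and b_i = <f, φ_i>, with φ_0 = 1, φ_1 = x, φ_2 = x^2.
G =
  [2, 0, 2/3]
  [0, 2/3, 0]
  [2/3, 0, 2/5],
b = (14/5, 0, 26/21).
Solving gives a_0 = 29/35, a_1 = 0, a_2 = 12/7, so
  g(x) = 12*x^2/7 + 29/35.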